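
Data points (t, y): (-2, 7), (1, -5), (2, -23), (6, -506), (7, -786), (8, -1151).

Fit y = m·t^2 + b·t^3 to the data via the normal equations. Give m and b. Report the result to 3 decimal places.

Normal-equation sums: Σt^2·t^2 = 7826, Σt^2·t^3 = 57352, Σt^3·t^3 = 426578.
Right-hand side: Σt^2·y = -130463, Σt^3·y = -968451.
det = 7826·426578 − 57352² = 49147524.
m = ((-130463)·426578 − 57352·(-968451))/49147524 = -1774901/792702; b = (7826·(-968451) − 57352·(-130463))/49147524 = -1561025/792702.

m = -2.239, b = -1.969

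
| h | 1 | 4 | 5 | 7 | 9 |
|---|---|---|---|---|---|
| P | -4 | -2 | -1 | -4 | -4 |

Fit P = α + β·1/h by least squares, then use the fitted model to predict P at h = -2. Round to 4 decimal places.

Normal-equation sums: Σ1 = 5, Σ1/h = 2147/1260, Σ1/h·1/h = 1802329/1587600.
Moment sums: ΣP = -15, Σ1/h·P = -3601/630.
So AᵀA·[α, β]ᵀ = AᵀP: [[5, 2147/1260]; [2147/1260, 1802329/1587600]]·[α, β]ᵀ = [-15, -3601/630]ᵀ.
Eliminating β: (1802329/1587600)·(row 1) − (2147/1260)·(row 2) gives (1100509/396900)·α = (1802329/1587600)·(-15) − (2147/1260)·(-3601/630) = -11572241/1587600, so α = -11572241/4402036.
Then β = ((-3601/630) − (2147/1260)·(-11572241/4402036))/(1802329/1587600) = -1198575/1100509.
At h = -2: P̂ = (-11572241/4402036)·(1) + (-1198575/1100509)·(-1/2) = -9175091/4402036.

P̂ = -2.0843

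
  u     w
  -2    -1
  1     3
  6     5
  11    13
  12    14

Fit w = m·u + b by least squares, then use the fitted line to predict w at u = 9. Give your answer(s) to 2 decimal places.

Setting ∂/∂m … = 0 gives: 306·m + 28·b = 346;  28·m + 5·b = 34.
(Σu·u = 306, Σu = 28, Σ1 = 5, Σu·w = 346, Σw = 34.)
Eliminating b: 5·(row 1) − 28·(row 2) gives 746·m = 5·346 − 28·34 = 778, so m = 389/373.
Then b = (34 − 28·(389/373))/5 = 358/373.
At u = 9: ŵ = (389/373)·(9) + (358/373)·(1) = 3859/373.

ŵ = 10.35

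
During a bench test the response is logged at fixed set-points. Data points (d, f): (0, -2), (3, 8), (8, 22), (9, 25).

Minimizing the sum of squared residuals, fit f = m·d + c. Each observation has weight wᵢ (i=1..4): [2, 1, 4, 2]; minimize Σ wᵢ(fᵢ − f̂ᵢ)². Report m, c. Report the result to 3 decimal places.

Forming MᵀWM = [[427, 53]; [53, 9]] and MᵀWf = [1178, 142]ᵀ gives MᵀWM·[m, c]ᵀ = MᵀWf.
det = 427·9 − 53² = 1034.
m = (1178·9 − 53·142)/1034 = 1538/517; c = (427·142 − 53·1178)/1034 = -900/517.

m = 2.975, c = -1.741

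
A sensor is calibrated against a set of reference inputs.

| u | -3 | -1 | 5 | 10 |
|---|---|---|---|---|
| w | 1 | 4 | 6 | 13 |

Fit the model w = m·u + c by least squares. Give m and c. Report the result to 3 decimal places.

m = 0.831, c = 3.716

With design matrix M, MᵀM = [[135, 11]; [11, 4]] and Mᵀw = [153, 24]ᵀ.
Determinant 135·4 − 11² = 419.
m = (153·4 − 11·24)/419 = 348/419; c = (135·24 − 11·153)/419 = 1557/419.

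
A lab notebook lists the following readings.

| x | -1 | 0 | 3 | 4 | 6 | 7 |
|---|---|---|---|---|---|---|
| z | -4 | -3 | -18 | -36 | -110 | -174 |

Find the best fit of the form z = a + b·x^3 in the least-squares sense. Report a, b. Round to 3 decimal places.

Entries of MᵀM: Σ1 = 6, Σx^3 = 649, Σx^3·x^3 = 169131.
Right-hand side: Σz = -345, Σx^3·z = -86228.
So MᵀM·[a, b]ᵀ = Mᵀz: [[6, 649]; [649, 169131]]·[a, b]ᵀ = [-345, -86228]ᵀ.
Determinant 6·169131 − 649² = 593585.
a = ((-345)·169131 − 649·(-86228))/593585 = -2388223/593585; b = (6·(-86228) − 649·(-345))/593585 = -293463/593585.

a = -4.023, b = -0.494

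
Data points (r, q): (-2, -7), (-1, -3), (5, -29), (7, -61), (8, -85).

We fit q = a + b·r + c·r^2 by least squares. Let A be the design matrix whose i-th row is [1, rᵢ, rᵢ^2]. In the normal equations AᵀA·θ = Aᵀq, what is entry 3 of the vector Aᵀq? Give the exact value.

-9185

Entry 3 ↔ basis r^2, so (Aᵀq)_{3} = Σᵢ (r^2)·qᵢ = (4)·(-7) + (1)·(-3) + (25)·(-29) + (49)·(-61) + (64)·(-85) = -9185.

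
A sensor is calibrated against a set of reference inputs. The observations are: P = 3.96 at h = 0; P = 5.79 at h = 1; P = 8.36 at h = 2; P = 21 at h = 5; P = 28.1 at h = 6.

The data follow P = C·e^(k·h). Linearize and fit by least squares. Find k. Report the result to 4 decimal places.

Let Y = ln P. Fitting Y = k·h + ln C by least squares:
Σh = 14.0000, Σ(h)² = 66.0000, Σln P = 11.6361, Σh·ln P = 41.2403.
Equations: 66.0000·k + 14.0000·ln C = 41.2403;  14.0000·k + 5·ln C = 11.6361.
Δ = 66.0000·5 − (14.0000)² = 134.0000; k = (41.2403·5 − 14.0000·11.6361)/134.0000 = 0.32310, ln C = (66.0000·11.6361 − 14.0000·41.2403)/134.0000 = 1.42254.

k = 0.3231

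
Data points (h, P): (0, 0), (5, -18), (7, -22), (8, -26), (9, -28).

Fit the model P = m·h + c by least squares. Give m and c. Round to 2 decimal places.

m = -3.13, c = -0.67

The normal system MᵀM·[m, c]ᵀ = MᵀP is [[219, 29]; [29, 5]]·[m, c]ᵀ = [-704, -94]ᵀ.
Eliminating c: 5·(row 1) − 29·(row 2) gives 254·m = 5·(-704) − 29·(-94) = -794, so m = -397/127.
Then c = ((-94) − 29·(-397/127))/5 = -85/127.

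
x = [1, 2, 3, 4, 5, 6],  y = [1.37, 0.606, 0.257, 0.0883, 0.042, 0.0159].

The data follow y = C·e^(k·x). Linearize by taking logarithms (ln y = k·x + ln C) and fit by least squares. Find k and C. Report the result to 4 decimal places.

k = -0.8959, C = 3.5084

Let Y = ln y. Fitting Y = k·x + ln C by least squares:
Over the data: Σx = 21.0000, Σ(x)² = 91.0000, Σln y = -11.2833, Σx·ln y = -55.1701.
Normal system: [[91.0000, 21.0000]; [21.0000, 6]]·[k, ln C]ᵀ = [-55.1701, -11.2833]ᵀ.
Slope k = (n·Σx·ln y − Σx·Σln y)/(n·Σ(x)² − (Σx)²) = (6·-55.1701 − 21.0000·-11.2833)/105.0000 = -0.89592; ln C = (Σln y − k·Σx)/n = 1.25517, so C = exp(1.25517) = 3.50845.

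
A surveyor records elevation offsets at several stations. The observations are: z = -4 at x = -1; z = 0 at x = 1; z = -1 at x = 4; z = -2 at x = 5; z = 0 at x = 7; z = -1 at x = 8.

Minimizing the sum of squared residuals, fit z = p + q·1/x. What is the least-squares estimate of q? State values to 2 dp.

q = 2.04

The normal system MᵀM·[p, q]ᵀ = Mᵀz is [[6, 201/280]; [201/280, 167661/78400]]·[p, q]ᵀ = [-8, 129/40]ᵀ.
det = 6·(167661/78400) − (201/280)² = 193113/15680.
p = ((-8)·(167661/78400) − (201/280)·(129/40))/(193113/15680) = -169199/107285; q = (6·(129/40) − (201/280)·(-8))/(193113/15680) = 131152/64371.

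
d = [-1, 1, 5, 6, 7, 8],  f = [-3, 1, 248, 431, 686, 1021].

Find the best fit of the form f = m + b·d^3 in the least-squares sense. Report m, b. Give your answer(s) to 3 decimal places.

m = -0.935, b = 1.998

Setting ∂/∂m … = 0 gives: 6·m + 1196·b = 2384;  1196·m + 442076·b = 882150.
Determinant 6·442076 − 1196² = 1222040.
m = (2384·442076 − 1196·882150)/1222040 = -142777/152755; b = (6·882150 − 1196·2384)/1222040 = 610409/305510.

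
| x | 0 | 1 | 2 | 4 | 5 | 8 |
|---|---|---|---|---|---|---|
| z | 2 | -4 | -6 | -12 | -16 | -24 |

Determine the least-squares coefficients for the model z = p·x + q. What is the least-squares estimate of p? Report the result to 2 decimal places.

The normal equations are: 110·p + 20·q = -336;  20·p + 6·q = -60.
Determinant 110·6 − 20² = 260.
p = ((-336)·6 − 20·(-60))/260 = -204/65; q = (110·(-60) − 20·(-336))/260 = 6/13.

p = -3.14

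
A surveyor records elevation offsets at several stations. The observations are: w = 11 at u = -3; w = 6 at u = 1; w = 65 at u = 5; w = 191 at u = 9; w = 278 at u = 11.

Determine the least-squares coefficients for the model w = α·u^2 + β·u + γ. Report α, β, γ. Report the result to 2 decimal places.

α = 2.05, β = 2.70, γ = 0.82

Entries of XᵀX: Σu^2·u^2 = 21909, Σu^2·u = 2159, Σu^2 = 237, Σu·u = 237, Σu = 23, Σ1 = 5.
Right-hand side: Σu^2·w = 50839, Σu·w = 5075, Σw = 551.
XᵀX·[α, β, γ]ᵀ = Xᵀw becomes [[21909, 2159, 237]; [2159, 237, 23]; [237, 23, 5]]·[α, β, γ]ᵀ = [50839, 5075, 551]ᵀ.
Solving the 3×3 system (Gaussian elimination) gives α = 41273/20176, β = 6805/2522, γ = 16631/20176.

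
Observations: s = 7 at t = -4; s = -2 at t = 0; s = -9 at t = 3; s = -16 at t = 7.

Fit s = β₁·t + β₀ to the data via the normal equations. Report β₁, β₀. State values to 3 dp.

Compute the Gram sums: Σt·t = 74, Σt = 6, Σ1 = 4.
For Xᵀs: Σt·s = -167, Σs = -20.
Eliminating β₀: 4·(row 1) − 6·(row 2) gives 260·β₁ = 4·(-167) − 6·(-20) = -548, so β₁ = -137/65.
Then β₀ = ((-20) − 6·(-137/65))/4 = -239/130.

β₁ = -2.108, β₀ = -1.838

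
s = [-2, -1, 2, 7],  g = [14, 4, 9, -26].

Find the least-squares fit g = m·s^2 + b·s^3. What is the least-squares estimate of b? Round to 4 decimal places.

Sums needed: Σs^2·s^2 = 2434, Σs^2·s^3 = 16806, Σs^3·s^3 = 117778.
For Mᵀg: Σs^2·g = -1178, Σs^3·g = -8962.
So MᵀM·[m, b]ᵀ = Mᵀg: [[2434, 16806]; [16806, 117778]]·[m, b]ᵀ = [-1178, -8962]ᵀ.
Eliminating b: 117778·(row 1) − 16806·(row 2) gives 4230016·m = 117778·(-1178) − 16806·(-8962) = 11872888, so m = 1484111/528752.
Then b = ((-8962) − 16806·(1484111/528752))/117778 = -252005/528752.

b = -0.4766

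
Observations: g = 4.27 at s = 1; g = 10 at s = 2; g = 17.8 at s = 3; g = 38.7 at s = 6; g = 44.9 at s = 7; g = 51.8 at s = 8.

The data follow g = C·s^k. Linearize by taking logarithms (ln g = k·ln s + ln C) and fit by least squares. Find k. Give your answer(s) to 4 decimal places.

k = 1.2033

With ln gᵢ as the transformed response and ln sᵢ as the regressor:
Σln s = 7.6089, Σ(ln s)² = 13.0084, Σln g = 18.0411, Σln s·ln g = 26.9210.
Equations: 13.0084·k + 7.6089·ln C = 26.9210;  7.6089·k + 6·ln C = 18.0411.
Δ = 13.0084·6 − (7.6089)² = 20.1558; k = (26.9210·6 − 7.6089·18.0411)/20.1558 = 1.20332, ln C = (13.0084·18.0411 − 7.6089·26.9210)/20.1558 = 1.48086.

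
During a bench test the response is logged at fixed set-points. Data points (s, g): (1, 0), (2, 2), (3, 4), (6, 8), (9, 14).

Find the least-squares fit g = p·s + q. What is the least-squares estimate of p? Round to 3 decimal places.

p = 1.692

Compute the Gram sums: Σs·s = 131, Σs = 21, Σ1 = 5.
Right-hand side: Σs·g = 190, Σg = 28.
So AᵀA·[p, q]ᵀ = Aᵀg: [[131, 21]; [21, 5]]·[p, q]ᵀ = [190, 28]ᵀ.
Eliminating q: 5·(row 1) − 21·(row 2) gives 214·p = 5·190 − 21·28 = 362, so p = 181/107.
Then q = (28 − 21·(181/107))/5 = -161/107.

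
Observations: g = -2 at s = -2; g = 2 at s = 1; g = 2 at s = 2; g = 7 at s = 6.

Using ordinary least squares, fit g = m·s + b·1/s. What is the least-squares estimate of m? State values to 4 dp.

The normal system XᵀX·[m, b]ᵀ = Xᵀg is [[45, 4]; [4, 55/36]]·[m, b]ᵀ = [52, 31/6]ᵀ.
Eliminating b: (55/36)·(row 1) − 4·(row 2) gives (211/4)·m = (55/36)·52 − 4·(31/6) = 529/9, so m = 2116/1899.
Then b = ((31/6) − 4·(2116/1899))/(55/36) = 98/211.

m = 1.1143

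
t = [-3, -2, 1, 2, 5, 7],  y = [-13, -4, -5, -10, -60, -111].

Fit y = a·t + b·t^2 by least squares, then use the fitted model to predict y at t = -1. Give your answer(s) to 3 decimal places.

Normal-equation sums: Σt·t = 92, Σt·t^2 = 442, Σt^2·t^2 = 3140.
For Xᵀy: Σt·y = -1055, Σt^2·y = -7117.
XᵀX·[a, b]ᵀ = Xᵀy becomes [[92, 442]; [442, 3140]]·[a, b]ᵀ = [-1055, -7117]ᵀ.
det = 92·3140 − 442² = 93516.
a = ((-1055)·3140 − 442·(-7117))/93516 = -27831/15586; b = (92·(-7117) − 442·(-1055))/93516 = -31409/15586.
At t = -1: ŷ = (-27831/15586)·(-1) + (-31409/15586)·(1) = -1789/7793.

ŷ = -0.230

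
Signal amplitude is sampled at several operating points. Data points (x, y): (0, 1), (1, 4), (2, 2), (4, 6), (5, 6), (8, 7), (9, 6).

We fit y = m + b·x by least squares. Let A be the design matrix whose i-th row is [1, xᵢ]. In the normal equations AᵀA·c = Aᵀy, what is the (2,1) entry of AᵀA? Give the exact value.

29

Row 2 ↔ basis x, column 1 ↔ basis 1, so (AᵀA)_{2,1} = Σᵢ x = (0)·(1) + (1)·(1) + (2)·(1) + (4)·(1) + (5)·(1) + (8)·(1) + (9)·(1) = 29.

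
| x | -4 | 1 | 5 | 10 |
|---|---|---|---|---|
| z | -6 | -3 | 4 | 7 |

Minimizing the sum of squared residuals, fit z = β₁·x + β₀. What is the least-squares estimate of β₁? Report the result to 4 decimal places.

Sums needed: Σx·x = 142, Σx = 12, Σ1 = 4.
For Mᵀz: Σx·z = 111, Σz = 2.
Determinant 142·4 − 12² = 424.
β₁ = (111·4 − 12·2)/424 = 105/106; β₀ = (142·2 − 12·111)/424 = -131/53.

β₁ = 0.9906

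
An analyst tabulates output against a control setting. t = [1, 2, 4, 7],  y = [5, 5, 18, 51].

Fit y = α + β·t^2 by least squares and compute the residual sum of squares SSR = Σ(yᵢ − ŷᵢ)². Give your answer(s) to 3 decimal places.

Compute the Gram sums: Σ1 = 4, Σt^2 = 70, Σt^2·t^2 = 2674.
And Σy = 79, Σt^2·y = 2812.
AᵀA·[α, β]ᵀ = Aᵀy becomes [[4, 70]; [70, 2674]]·[α, β]ᵀ = [79, 2812]ᵀ.
det = 4·2674 − 70² = 5796.
α = (79·2674 − 70·2812)/5796 = 343/138; β = (4·2812 − 70·79)/5796 = 953/966.
Residuals: 246/161, -461/322, -87/322, 4/23; SSR = 1445/322.

SSR = 4.488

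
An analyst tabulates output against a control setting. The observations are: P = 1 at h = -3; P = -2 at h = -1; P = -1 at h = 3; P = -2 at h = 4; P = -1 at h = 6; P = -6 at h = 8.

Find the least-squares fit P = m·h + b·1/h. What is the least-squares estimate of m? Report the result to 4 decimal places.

Compute the Gram sums: Σh·h = 135, Σh·1/h = 6, Σ1/h·1/h = 85/64.
Right-hand side: Σh·P = -66, Σ1/h·P = -1/12.
So AᵀA·[m, b]ᵀ = AᵀP: [[135, 6]; [6, 85/64]]·[m, b]ᵀ = [-66, -1/12]ᵀ.
Determinant 135·(85/64) − 6² = 9171/64.
m = ((-66)·(85/64) − 6·(-1/12))/(9171/64) = -5578/9171; b = (135·(-1/12) − 6·(-66))/(9171/64) = 2736/1019.

m = -0.6082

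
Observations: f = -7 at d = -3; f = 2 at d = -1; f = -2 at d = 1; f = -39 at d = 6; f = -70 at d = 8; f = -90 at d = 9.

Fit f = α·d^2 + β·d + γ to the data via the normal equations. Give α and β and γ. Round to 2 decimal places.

Entries of AᵀA: Σd^2·d^2 = 12036, Σd^2·d = 1430, Σd^2 = 192, Σd·d = 192, Σd = 20, Σ1 = 6.
Moment sums: Σd^2·f = -13237, Σd·f = -1587, Σf = -206.
AᵀA·[α, β, γ]ᵀ = Aᵀf becomes [[12036, 1430, 192]; [1430, 192, 20]; [192, 20, 6]]·[α, β, γ]ᵀ = [-13237, -1587, -206]ᵀ.
Inverting the 3×3 Gram matrix, [α, β, γ]ᵀ = [-182365/171546, -27607/57182, 111002/85773]ᵀ.

α = -1.06, β = -0.48, γ = 1.29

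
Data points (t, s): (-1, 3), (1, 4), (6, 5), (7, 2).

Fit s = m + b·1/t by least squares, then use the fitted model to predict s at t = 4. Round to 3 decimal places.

Setting ∂/∂m … = 0 gives: 4·m + (13/42)·b = 14;  (13/42)·m + (3613/1764)·b = 89/42.
Eliminating b: (3613/1764)·(row 1) − (13/42)·(row 2) gives (1587/196)·m = (3613/1764)·14 − (13/42)·(89/42) = 16475/588, so m = 16475/4761.
Then b = ((89/42) − (13/42)·(16475/4761))/(3613/1764) = 812/1587.
At t = 4: ŝ = (16475/4761)·(1) + (812/1587)·(1/4) = 17084/4761.

ŝ = 3.588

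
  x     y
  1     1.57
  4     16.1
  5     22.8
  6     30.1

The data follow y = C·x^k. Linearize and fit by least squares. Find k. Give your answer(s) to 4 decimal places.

k = 1.6571

Linearized form: ln y = k·ln x + ln C. From the 4 transformed points,
AᵀA = [[7.7225, 4.7875]; [4.7875, 4]], rhs = [14.9847, 9.7612]ᵀ  (here Σln x = 4.7875, Σ(ln x)² = 7.7225, Σln y = 9.7612, Σln x·ln y = 14.9847).
Δ = 7.7225·4 − (4.7875)² = 7.9699; k = (14.9847·4 − 4.7875·9.7612)/7.9699 = 1.65712, ln C = (7.7225·9.7612 − 4.7875·14.9847)/7.9699 = 0.45693.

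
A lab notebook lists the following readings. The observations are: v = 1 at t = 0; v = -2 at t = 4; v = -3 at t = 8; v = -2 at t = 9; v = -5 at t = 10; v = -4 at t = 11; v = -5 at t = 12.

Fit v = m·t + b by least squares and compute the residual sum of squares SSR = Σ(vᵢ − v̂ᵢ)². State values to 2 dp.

Sums needed: Σt·t = 526, Σt = 54, Σ1 = 7.
Moment sums: Σt·v = -204, Σv = -20.
det = 526·7 − 54² = 766.
m = ((-204)·7 − 54·(-20))/766 = -174/383; b = (526·(-20) − 54·(-204))/766 = 248/383.
Residuals: 135/383, -318/383, -5/383, 552/383, -423/383, 134/383, -75/383; SSR = 1636/383.

SSR = 4.27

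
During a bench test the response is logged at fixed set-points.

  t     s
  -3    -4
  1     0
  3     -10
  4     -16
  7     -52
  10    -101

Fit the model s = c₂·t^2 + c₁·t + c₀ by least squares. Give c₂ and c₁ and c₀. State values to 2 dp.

c₂ = -0.94, c₁ = -0.95, c₀ = 1.70

With design matrix M, MᵀM = [[12820, 1408, 184]; [1408, 184, 22]; [184, 22, 6]] and Mᵀs = [-13030, -1456, -183]ᵀ.
Solving the 3×3 system (Gaussian elimination) gives c₂ = -3181/3398, c₁ = -3239/3398, c₀ = 2894/1699.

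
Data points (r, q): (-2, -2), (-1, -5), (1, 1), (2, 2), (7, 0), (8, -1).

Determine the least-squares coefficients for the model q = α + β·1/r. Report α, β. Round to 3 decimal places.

From the data, Σ1 = 6, Σ1/r = 15/56, Σ1/r·1/r = 7953/3136.
And Σq = -5, Σ1/r·q = 63/8.
XᵀX·[α, β]ᵀ = Xᵀq becomes [[6, 15/56]; [15/56, 7953/3136]]·[α, β]ᵀ = [-5, 63/8]ᵀ.
Δ = 6·(7953/3136) − (15/56)² = 47493/3136.
α = ((-5)·(7953/3136) − (15/56)·(63/8))/(47493/3136) = -15460/15831; β = (6·(63/8) − (15/56)·(-5))/(47493/3136) = 50792/15831.

α = -0.977, β = 3.208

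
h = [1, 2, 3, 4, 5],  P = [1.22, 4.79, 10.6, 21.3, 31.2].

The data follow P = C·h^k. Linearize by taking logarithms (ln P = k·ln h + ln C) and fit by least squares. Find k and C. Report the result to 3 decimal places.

k = 2.032, C = 1.196

Linearized form: ln P = k·ln h + ln C. From the 5 transformed points,
Σln h = 4.7875, Σ(ln h)² = 6.1995, Σln P = 10.6254, Σln h·ln P = 13.4569.
Normal system: [[6.1995, 4.7875]; [4.7875, 5]]·[k, ln C]ᵀ = [13.4569, 10.6254]ᵀ.
Solving (det = 8.0774): k = 2.03229, ln C = 0.17916, so C = exp(0.17916) = 1.19621.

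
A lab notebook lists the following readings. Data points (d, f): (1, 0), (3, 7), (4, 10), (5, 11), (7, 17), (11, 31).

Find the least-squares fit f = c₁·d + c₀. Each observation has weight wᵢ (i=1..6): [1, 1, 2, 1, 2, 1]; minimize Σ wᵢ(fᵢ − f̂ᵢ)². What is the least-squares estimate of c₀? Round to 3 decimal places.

Sums needed: Σwᵢ·d·d = 286, Σwᵢ·d = 42, Σwᵢ·1 = 8.
Right-hand side: Σwᵢ·d·f = 735, Σwᵢ·f = 103.
Δ = 286·8 − 42² = 524.
c₁ = (735·8 − 42·103)/524 = 777/262; c₀ = (286·103 − 42·735)/524 = -353/131.

c₀ = -2.695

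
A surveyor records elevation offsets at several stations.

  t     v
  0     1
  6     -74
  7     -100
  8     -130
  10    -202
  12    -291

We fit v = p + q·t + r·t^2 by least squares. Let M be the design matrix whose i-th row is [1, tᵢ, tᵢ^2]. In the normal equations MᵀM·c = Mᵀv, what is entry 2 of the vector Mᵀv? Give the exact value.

Entry 2 ↔ basis t, so (Mᵀv)_{2} = Σᵢ (t)·vᵢ = (0)·(1) + (6)·(-74) + (7)·(-100) + (8)·(-130) + (10)·(-202) + (12)·(-291) = -7696.

-7696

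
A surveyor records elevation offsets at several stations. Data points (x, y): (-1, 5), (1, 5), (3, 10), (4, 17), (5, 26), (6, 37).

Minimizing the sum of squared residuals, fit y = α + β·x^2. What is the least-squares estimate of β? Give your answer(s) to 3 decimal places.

β = 0.915

Forming AᵀA = [[6, 88]; [88, 2260]] and Aᵀy = [100, 2354]ᵀ gives AᵀA·[α, β]ᵀ = Aᵀy.
det = 6·2260 − 88² = 5816.
α = (100·2260 − 88·2354)/5816 = 2356/727; β = (6·2354 − 88·100)/5816 = 1331/1454.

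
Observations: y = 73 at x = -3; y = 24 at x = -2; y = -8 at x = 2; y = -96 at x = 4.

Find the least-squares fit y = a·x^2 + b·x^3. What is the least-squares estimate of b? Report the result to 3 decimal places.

b = -2.014

From the data, Σx^2·x^2 = 369, Σx^2·x^3 = 781, Σx^3·x^3 = 4953.
And Σx^2·y = -815, Σx^3·y = -8371.
det = 369·4953 − 781² = 1217696.
a = ((-815)·4953 − 781·(-8371))/1217696 = 78158/38053; b = (369·(-8371) − 781·(-815))/1217696 = -76637/38053.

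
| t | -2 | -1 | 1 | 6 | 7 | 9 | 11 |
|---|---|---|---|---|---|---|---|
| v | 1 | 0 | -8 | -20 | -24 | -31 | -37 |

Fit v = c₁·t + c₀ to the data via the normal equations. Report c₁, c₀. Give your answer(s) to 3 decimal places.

With design matrix M, MᵀM = [[293, 31]; [31, 7]] and Mᵀv = [-984, -119]ᵀ.
det = 293·7 − 31² = 1090.
c₁ = ((-984)·7 − 31·(-119))/1090 = -3199/1090; c₀ = (293·(-119) − 31·(-984))/1090 = -4363/1090.

c₁ = -2.935, c₀ = -4.003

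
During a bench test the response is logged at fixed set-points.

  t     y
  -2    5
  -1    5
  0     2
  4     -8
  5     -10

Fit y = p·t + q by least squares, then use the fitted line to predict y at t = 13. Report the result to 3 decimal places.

ŷ = -28.510

XᵀX·[p, q]ᵀ = Xᵀy reads: 46·p + 6·q = -97;  6·p + 5·q = -6.
Δ = 46·5 − 6² = 194.
p = ((-97)·5 − 6·(-6))/194 = -449/194; q = (46·(-6) − 6·(-97))/194 = 153/97.
At t = 13: ŷ = (-449/194)·(13) + (153/97)·(1) = -5531/194.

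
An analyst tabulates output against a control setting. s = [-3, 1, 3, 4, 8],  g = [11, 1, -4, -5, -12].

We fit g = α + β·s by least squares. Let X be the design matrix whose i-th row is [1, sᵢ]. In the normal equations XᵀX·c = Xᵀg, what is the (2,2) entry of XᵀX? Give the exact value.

Row 2 ↔ basis s, column 2 ↔ basis s, so (XᵀX)_{2,2} = Σᵢ (s)·(s) = (-3)·(-3) + (1)·(1) + (3)·(3) + (4)·(4) + (8)·(8) = 99.

99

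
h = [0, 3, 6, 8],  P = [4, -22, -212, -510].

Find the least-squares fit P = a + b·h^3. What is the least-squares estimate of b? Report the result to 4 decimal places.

From the data, Σ1 = 4, Σh^3 = 755, Σh^3·h^3 = 309529.
Moment sums: ΣP = -740, Σh^3·P = -307506.
det = 4·309529 − 755² = 668091.
a = ((-740)·309529 − 755·(-307506))/668091 = 3115570/668091; b = (4·(-307506) − 755·(-740))/668091 = -671324/668091.

b = -1.0048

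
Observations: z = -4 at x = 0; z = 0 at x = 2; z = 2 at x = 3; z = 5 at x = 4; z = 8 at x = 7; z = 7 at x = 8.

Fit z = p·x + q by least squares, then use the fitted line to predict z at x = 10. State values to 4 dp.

Normal-equation sums: Σx·x = 142, Σx = 24, Σ1 = 6.
Moment sums: Σx·z = 138, Σz = 18.
MᵀM·[p, q]ᵀ = Mᵀz becomes [[142, 24]; [24, 6]]·[p, q]ᵀ = [138, 18]ᵀ.
Eliminating q: 6·(row 1) − 24·(row 2) gives 276·p = 6·138 − 24·18 = 396, so p = 33/23.
Then q = (18 − 24·(33/23))/6 = -63/23.
At x = 10: ẑ = (33/23)·(10) + (-63/23)·(1) = 267/23.

ẑ = 11.6087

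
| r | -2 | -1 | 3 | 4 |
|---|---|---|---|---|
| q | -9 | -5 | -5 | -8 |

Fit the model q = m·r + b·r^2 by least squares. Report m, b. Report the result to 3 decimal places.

m = 2.323, b = -1.143

Sums needed: Σr·r = 30, Σr·r^2 = 82, Σr^2·r^2 = 354.
And Σr·q = -24, Σr^2·q = -214.
Δ = 30·354 − 82² = 3896.
m = ((-24)·354 − 82·(-214))/3896 = 2263/974; b = (30·(-214) − 82·(-24))/3896 = -1113/974.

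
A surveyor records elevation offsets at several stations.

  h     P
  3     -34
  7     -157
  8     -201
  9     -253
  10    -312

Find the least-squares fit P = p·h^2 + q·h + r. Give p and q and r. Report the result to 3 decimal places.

The normal equations are: 23139·p + 2611·q + 303·r = -72556;  2611·p + 303·q + 37·r = -8206;  303·p + 37·q + 5·r = -957.
Row-reducing yields p = -26499/8702, q = -341/8702, r = -28600/4351.

p = -3.045, q = -0.039, r = -6.573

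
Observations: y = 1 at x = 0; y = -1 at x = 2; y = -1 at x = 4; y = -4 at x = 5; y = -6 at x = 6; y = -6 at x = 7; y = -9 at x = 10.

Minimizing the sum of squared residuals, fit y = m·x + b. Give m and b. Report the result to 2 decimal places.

m = -1.04, b = 1.36

Normal-equation sums: Σx·x = 230, Σx = 34, Σ1 = 7.
And Σx·y = -194, Σy = -26.
Normal equations: [[230, 34]; [34, 7]]·[m, b]ᵀ = [-194, -26]ᵀ.
det = 230·7 − 34² = 454.
m = ((-194)·7 − 34·(-26))/454 = -237/227; b = (230·(-26) − 34·(-194))/454 = 308/227.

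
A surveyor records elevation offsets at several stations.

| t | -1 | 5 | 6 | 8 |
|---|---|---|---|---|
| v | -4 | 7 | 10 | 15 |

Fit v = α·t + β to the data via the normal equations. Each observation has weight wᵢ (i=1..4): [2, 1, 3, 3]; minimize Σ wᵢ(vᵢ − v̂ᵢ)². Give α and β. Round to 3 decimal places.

From the data, Σwᵢ·t·t = 327, Σwᵢ·t = 45, Σwᵢ·1 = 9.
Moment sums: Σwᵢ·t·v = 583, Σwᵢ·v = 74.
So MᵀWM·[α, β]ᵀ = MᵀWv: [[327, 45]; [45, 9]]·[α, β]ᵀ = [583, 74]ᵀ.
det = 327·9 − 45² = 918.
α = (583·9 − 45·74)/918 = 71/34; β = (327·74 − 45·583)/918 = -679/306.

α = 2.088, β = -2.219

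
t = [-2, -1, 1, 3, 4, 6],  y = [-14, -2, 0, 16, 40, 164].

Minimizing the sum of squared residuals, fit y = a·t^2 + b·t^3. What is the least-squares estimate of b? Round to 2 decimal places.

b = 0.99

Normal-equation sums: Σt^2·t^2 = 1651, Σt^2·t^3 = 9011, Σt^3·t^3 = 51547.
For Xᵀy: Σt^2·y = 6630, Σt^3·y = 38530.
Normal equations: [[1651, 9011]; [9011, 51547]]·[a, b]ᵀ = [6630, 38530]ᵀ.
Determinant 1651·51547 − 9011² = 3905976.
a = (6630·51547 − 9011·38530)/3905976 = -1359305/976494; b = (1651·38530 − 9011·6630)/3905976 = 967525/976494.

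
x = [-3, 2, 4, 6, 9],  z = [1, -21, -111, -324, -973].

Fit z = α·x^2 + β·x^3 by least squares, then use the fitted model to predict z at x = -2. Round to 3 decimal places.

ẑ = -3.702

From the data, Σx^2·x^2 = 8210, Σx^2·x^3 = 67638, Σx^3·x^3 = 582986.
For Aᵀz: Σx^2·z = -92328, Σx^3·z = -786600.
AᵀA·[α, β]ᵀ = Aᵀz becomes [[8210, 67638]; [67638, 582986]]·[α, β]ᵀ = [-92328, -786600]ᵀ.
Eliminating β: 582986·(row 1) − 67638·(row 2) gives 211416016·α = 582986·(-92328) − 67638·(-786600) = -621880608, so α = -38867538/13213501.
Then β = ((-786600) − 67638·(-38867538/13213501))/582986 = -13319046/13213501.
At x = -2: ẑ = (-38867538/13213501)·(4) + (-13319046/13213501)·(-8) = -48917784/13213501.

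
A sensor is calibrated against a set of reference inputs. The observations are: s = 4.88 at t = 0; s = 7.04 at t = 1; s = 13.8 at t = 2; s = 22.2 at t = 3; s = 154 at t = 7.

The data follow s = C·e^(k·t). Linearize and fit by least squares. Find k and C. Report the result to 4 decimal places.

Linearized form: ln s = k·t + ln C. From the 5 transformed points,
Over the data: Σt = 13.0000, Σ(t)² = 63.0000, Σln s = 14.2985, Σt·ln s = 51.7599.
Normal system: [[63.0000, 13.0000]; [13.0000, 5]]·[k, ln C]ᵀ = [51.7599, 14.2985]ᵀ.
Slope k = (n·Σt·ln s − Σt·Σln s)/(n·Σ(t)² − (Σt)²) = (5·51.7599 − 13.0000·14.2985)/146.0000 = 0.49945; ln C = (Σln s − k·Σt)/n = 1.56113, so C = exp(1.56113) = 4.76420.

k = 0.4994, C = 4.7642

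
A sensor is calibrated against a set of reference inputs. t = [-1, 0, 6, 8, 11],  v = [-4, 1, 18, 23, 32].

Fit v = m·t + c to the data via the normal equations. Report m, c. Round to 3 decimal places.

m = 2.921, c = -0.022

With design matrix A, AᵀA = [[222, 24]; [24, 5]] and Aᵀv = [648, 70]ᵀ.
Δ = 222·5 − 24² = 534.
m = (648·5 − 24·70)/534 = 260/89; c = (222·70 − 24·648)/534 = -2/89.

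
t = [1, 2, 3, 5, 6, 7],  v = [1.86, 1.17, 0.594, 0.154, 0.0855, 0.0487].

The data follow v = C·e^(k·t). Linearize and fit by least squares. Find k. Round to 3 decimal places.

k = -0.625

Linearized form: ln v = k·t + ln C. From the 6 transformed points,
AᵀA = [[124.0000, 24.0000]; [24.0000, 6]], rhs = [-45.8920, -7.0954]ᵀ  (here Σt = 24.0000, Σ(t)² = 124.0000, Σln v = -7.0954, Σt·ln v = -45.8920).
Slope k = (n·Σt·ln v − Σt·Σln v)/(n·Σ(t)² − (Σt)²) = (6·-45.8920 − 24.0000·-7.0954)/168.0000 = -0.62537; ln C = (Σln v − k·Σt)/n = 1.31891.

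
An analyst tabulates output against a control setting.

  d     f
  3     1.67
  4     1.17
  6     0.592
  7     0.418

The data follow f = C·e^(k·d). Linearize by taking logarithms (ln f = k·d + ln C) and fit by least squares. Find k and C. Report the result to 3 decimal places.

Linearized form: ln f = k·d + ln C. From the 4 transformed points,
Sums: Σd = 20.0000, Σ(d)² = 110.0000, Σln f = -0.7267, Σd·ln f = -7.0849.
Normal system: [[110.0000, 20.0000]; [20.0000, 4]]·[k, ln C]ᵀ = [-7.0849, -0.7267]ᵀ.
Slope k = (n·Σd·ln f − Σd·Σln f)/(n·Σ(d)² − (Σd)²) = (4·-7.0849 − 20.0000·-0.7267)/40.0000 = -0.34514; ln C = (Σln f − k·Σd)/n = 1.54405, so C = exp(1.54405) = 4.68352.

k = -0.345, C = 4.684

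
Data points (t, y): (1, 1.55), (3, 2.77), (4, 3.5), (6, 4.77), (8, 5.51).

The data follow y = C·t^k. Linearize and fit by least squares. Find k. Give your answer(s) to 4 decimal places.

k = 0.6208

With ln yᵢ as the transformed response and ln tᵢ as the regressor:
Σln t = 6.3561, Σ(ln t)² = 10.6632, Σln y = 5.9788, Σln t·ln y = 9.2041.
Normal system: [[10.6632, 6.3561]; [6.3561, 5]]·[k, ln C]ᵀ = [9.2041, 5.9788]ᵀ.
Solving (det = 12.9161): k = 0.62082, ln C = 0.40655.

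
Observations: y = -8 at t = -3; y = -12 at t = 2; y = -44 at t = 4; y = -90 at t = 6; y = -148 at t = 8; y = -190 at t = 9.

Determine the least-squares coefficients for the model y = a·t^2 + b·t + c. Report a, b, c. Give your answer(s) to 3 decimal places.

Entries of MᵀM: Σt^2·t^2 = 12306, Σt^2·t = 1502, Σt^2 = 210, Σt·t = 210, Σt = 26, Σ1 = 6.
And Σt^2·y = -28926, Σt·y = -3610, Σy = -492.
Normal equations: [[12306, 1502, 210]; [1502, 210, 26]; [210, 26, 6]]·[a, b, c]ᵀ = [-28926, -3610, -492]ᵀ.
Inverting the 3×3 Gram matrix, [a, b, c]ᵀ = [-33051/16490, -49377/16490, 9286/8245]ᵀ.

a = -2.004, b = -2.994, c = 1.126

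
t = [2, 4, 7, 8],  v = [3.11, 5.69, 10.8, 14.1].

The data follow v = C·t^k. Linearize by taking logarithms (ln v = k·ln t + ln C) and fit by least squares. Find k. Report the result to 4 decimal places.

Let Y = ln v. Fitting Y = k·ln t + ln C by least squares:
Σln t = 6.1048, Σ(ln t)² = 10.5129, Σln v = 7.8991, Σln t·ln v = 13.3298.
Equations: 10.5129·k + 6.1048·ln C = 13.3298;  6.1048·k + 4·ln C = 7.8991.
Slope k = (n·Σln t·ln v − Σln t·Σln v)/(n·Σ(ln t)² − (Σln t)²) = (4·13.3298 − 6.1048·7.8991)/4.7831 = 1.06562; ln C = (Σln v − k·Σln t)/n = 0.34842.

k = 1.0656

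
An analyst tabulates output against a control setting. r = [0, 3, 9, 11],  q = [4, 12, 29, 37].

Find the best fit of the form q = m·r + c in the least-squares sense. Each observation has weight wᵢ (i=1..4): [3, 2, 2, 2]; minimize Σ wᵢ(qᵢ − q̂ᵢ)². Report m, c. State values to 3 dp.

Setting ∂/∂m … = 0 gives: 422·m + 46·c = 1408;  46·m + 9·c = 168.
(Σwᵢ·r·r = 422, Σwᵢ·r = 46, Σwᵢ·1 = 9, Σwᵢ·r·q = 1408, Σwᵢ·q = 168.)
Determinant 422·9 − 46² = 1682.
m = (1408·9 − 46·168)/1682 = 2472/841; c = (422·168 − 46·1408)/1682 = 3064/841.

m = 2.939, c = 3.643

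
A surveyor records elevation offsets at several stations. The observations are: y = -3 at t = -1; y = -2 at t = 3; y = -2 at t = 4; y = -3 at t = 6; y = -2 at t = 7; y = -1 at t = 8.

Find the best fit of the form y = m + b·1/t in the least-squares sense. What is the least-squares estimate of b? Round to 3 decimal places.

b = 0.777

Sums needed: Σ1 = 6, Σ1/t = 1/56, Σ1/t·1/t = 34925/28224.
Right-hand side: Σy = -13, Σ1/t·y = 155/168.
MᵀM·[m, b]ᵀ = Mᵀy becomes [[6, 1/56]; [1/56, 34925/28224]]·[m, b]ᵀ = [-13, 155/168]ᵀ.
Δ = 6·(34925/28224) − (1/56)² = 69847/9408.
m = ((-13)·(34925/28224) − (1/56)·(155/168))/(69847/9408) = -454490/209541; b = (6·(155/168) − (1/56)·(-13))/(69847/9408) = 54264/69847.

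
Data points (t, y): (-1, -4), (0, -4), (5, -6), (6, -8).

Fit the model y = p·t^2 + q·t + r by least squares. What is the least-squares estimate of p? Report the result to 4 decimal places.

p = -0.1667

Forming AᵀA = [[1922, 340, 62]; [340, 62, 10]; [62, 10, 4]] and Aᵀy = [-442, -74, -22]ᵀ gives AᵀA·[p, q, r]ᵀ = Aᵀy.
Solving the 3×3 system (Gaussian elimination) gives p = -1/6, q = 71/222, r = -275/74.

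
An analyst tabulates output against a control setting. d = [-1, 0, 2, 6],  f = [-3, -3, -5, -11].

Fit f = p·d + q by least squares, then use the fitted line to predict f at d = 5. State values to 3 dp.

Sums needed: Σd·d = 41, Σd = 7, Σ1 = 4.
Moment sums: Σd·f = -73, Σf = -22.
MᵀM·[p, q]ᵀ = Mᵀf becomes [[41, 7]; [7, 4]]·[p, q]ᵀ = [-73, -22]ᵀ.
Determinant 41·4 − 7² = 115.
p = ((-73)·4 − 7·(-22))/115 = -6/5; q = (41·(-22) − 7·(-73))/115 = -17/5.
At d = 5: f̂ = (-6/5)·(5) + (-17/5)·(1) = -47/5.

f̂ = -9.400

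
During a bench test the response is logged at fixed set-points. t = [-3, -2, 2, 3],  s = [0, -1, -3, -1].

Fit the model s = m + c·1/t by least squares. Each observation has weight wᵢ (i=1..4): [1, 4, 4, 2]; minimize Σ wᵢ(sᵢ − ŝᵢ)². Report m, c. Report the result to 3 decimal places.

m = -1.583, c = -1.774

XᵀWX·[m, c]ᵀ = XᵀWs reads: 11·m + (1/3)·c = -18;  (1/3)·m + (7/3)·c = -14/3.
(Σwᵢ·1 = 11, Σwᵢ·1/t = 1/3, Σwᵢ·1/t·1/t = 7/3, Σwᵢ·s = -18, Σwᵢ·1/t·s = -14/3.)
Δ = 11·(7/3) − (1/3)² = 230/9.
m = ((-18)·(7/3) − (1/3)·(-14/3))/(230/9) = -182/115; c = (11·(-14/3) − (1/3)·(-18))/(230/9) = -204/115.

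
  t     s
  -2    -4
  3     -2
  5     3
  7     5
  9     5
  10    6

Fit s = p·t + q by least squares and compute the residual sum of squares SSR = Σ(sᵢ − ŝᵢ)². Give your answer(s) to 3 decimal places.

SSR = 7.873

Forming MᵀM = [[268, 32]; [32, 6]] and Mᵀs = [157, 13]ᵀ gives MᵀM·[p, q]ᵀ = Mᵀs.
Eliminating q: 6·(row 1) − 32·(row 2) gives 584·p = 6·157 − 32·13 = 526, so p = 263/292.
Then q = (13 − 32·(263/292))/6 = -385/146.
Residuals: 32/73, -603/292, 331/292, 389/292, -137/292, -27/73; SSR = 2299/292.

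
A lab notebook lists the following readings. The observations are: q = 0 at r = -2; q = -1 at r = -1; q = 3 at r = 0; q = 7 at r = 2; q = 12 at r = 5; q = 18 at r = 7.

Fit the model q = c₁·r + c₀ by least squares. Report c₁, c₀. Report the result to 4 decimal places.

c₁ = 2.0610, c₀ = 2.7215

Compute the Gram sums: Σr·r = 83, Σr = 11, Σ1 = 6.
And Σr·q = 201, Σq = 39.
MᵀM·[c₁, c₀]ᵀ = Mᵀq becomes [[83, 11]; [11, 6]]·[c₁, c₀]ᵀ = [201, 39]ᵀ.
Eliminating c₀: 6·(row 1) − 11·(row 2) gives 377·c₁ = 6·201 − 11·39 = 777, so c₁ = 777/377.
Then c₀ = (39 − 11·(777/377))/6 = 1026/377.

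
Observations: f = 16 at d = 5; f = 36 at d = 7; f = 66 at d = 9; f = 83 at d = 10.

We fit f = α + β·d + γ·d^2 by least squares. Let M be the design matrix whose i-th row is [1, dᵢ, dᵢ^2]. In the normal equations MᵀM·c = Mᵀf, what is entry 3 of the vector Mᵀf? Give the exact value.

Entry 3 ↔ basis d^2, so (Mᵀf)_{3} = Σᵢ (d^2)·fᵢ = (25)·(16) + (49)·(36) + (81)·(66) + (100)·(83) = 15810.

15810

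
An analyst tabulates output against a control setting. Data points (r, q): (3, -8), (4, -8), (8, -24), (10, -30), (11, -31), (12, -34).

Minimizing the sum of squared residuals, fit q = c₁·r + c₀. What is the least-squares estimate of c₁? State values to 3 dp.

Forming AᵀA = [[454, 48]; [48, 6]] and Aᵀq = [-1297, -135]ᵀ gives AᵀA·[c₁, c₀]ᵀ = Aᵀq.
Δ = 454·6 − 48² = 420.
c₁ = ((-1297)·6 − 48·(-135))/420 = -31/10; c₀ = (454·(-135) − 48·(-1297))/420 = 23/10.

c₁ = -3.100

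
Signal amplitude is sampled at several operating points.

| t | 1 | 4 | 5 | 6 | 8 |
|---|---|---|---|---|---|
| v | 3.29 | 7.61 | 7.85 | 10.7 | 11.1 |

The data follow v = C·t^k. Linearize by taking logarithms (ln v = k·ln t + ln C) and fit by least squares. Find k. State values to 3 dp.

k = 0.600

With ln vᵢ as the transformed response and ln tᵢ as the regressor:
XᵀX = [[12.0466, 6.8669]; [6.8669, 5]], rhs = [15.3817, 10.0581]ᵀ  (here Σln t = 6.8669, Σ(ln t)² = 12.0466, Σln v = 10.0581, Σln t·ln v = 15.3817).
Δ = 12.0466·5 − (6.8669)² = 13.0781; k = (15.3817·5 − 6.8669·10.0581)/13.0781 = 0.59952, ln C = (12.0466·10.0581 − 6.8669·15.3817)/13.0781 = 1.18824.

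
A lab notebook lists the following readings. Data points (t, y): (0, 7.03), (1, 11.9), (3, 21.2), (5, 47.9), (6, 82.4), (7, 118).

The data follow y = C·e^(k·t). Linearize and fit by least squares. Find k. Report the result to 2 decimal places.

k = 0.40

Linearized form: ln y = k·t + ln C. From the 6 transformed points,
Σt = 22.0000, Σ(t)² = 120.0000, Σln y = 20.5321, Σt·ln y = 90.8484.
Normal system: [[120.0000, 22.0000]; [22.0000, 6]]·[k, ln C]ᵀ = [90.8484, 20.5321]ᵀ.
Δ = 120.0000·6 − (22.0000)² = 236.0000; k = (90.8484·6 − 22.0000·20.5321)/236.0000 = 0.39570, ln C = (120.0000·20.5321 − 22.0000·90.8484)/236.0000 = 1.97114.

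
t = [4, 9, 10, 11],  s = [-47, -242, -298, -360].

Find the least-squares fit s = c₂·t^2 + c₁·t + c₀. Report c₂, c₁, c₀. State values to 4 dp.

Sums needed: Σt^2·t^2 = 31458, Σt^2·t = 3124, Σt^2 = 318, Σt·t = 318, Σt = 34, Σ1 = 4.
And Σt^2·s = -93714, Σt·s = -9306, Σs = -947.
XᵀX·[c₂, c₁, c₀]ᵀ = Xᵀs becomes [[31458, 3124, 318]; [3124, 318, 34]; [318, 34, 4]]·[c₂, c₁, c₀]ᵀ = [-93714, -9306, -947]ᵀ.
Row-reducing yields c₂ = -5411/1892, c₁ = -3423/1892, c₀ = 11339/1892.

c₂ = -2.8599, c₁ = -1.8092, c₀ = 5.9931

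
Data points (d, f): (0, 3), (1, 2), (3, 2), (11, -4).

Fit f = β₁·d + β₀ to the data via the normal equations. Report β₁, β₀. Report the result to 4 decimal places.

β₁ = -0.6321, β₀ = 3.1204

Normal-equation sums: Σd·d = 131, Σd = 15, Σ1 = 4.
Moment sums: Σd·f = -36, Σf = 3.
Normal equations: [[131, 15]; [15, 4]]·[β₁, β₀]ᵀ = [-36, 3]ᵀ.
det = 131·4 − 15² = 299.
β₁ = ((-36)·4 − 15·3)/299 = -189/299; β₀ = (131·3 − 15·(-36))/299 = 933/299.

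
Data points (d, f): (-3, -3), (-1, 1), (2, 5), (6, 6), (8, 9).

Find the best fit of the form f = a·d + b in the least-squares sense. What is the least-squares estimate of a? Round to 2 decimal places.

a = 0.97

Entries of AᵀA: Σd·d = 114, Σd = 12, Σ1 = 5.
Moment sums: Σd·f = 126, Σf = 18.
AᵀA·[a, b]ᵀ = Aᵀf becomes [[114, 12]; [12, 5]]·[a, b]ᵀ = [126, 18]ᵀ.
Δ = 114·5 − 12² = 426.
a = (126·5 − 12·18)/426 = 69/71; b = (114·18 − 12·126)/426 = 90/71.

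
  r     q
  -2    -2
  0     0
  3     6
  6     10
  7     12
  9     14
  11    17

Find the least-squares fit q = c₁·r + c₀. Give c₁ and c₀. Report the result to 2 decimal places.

c₁ = 1.50, c₀ = 0.86

The normal system XᵀX·[c₁, c₀]ᵀ = Xᵀq is [[300, 34]; [34, 7]]·[c₁, c₀]ᵀ = [479, 57]ᵀ.
det = 300·7 − 34² = 944.
c₁ = (479·7 − 34·57)/944 = 1415/944; c₀ = (300·57 − 34·479)/944 = 407/472.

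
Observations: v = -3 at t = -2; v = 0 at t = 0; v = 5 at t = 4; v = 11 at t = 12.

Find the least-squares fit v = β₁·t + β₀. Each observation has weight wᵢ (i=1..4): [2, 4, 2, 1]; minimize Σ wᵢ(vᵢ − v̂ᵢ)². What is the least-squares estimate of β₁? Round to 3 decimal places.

β₁ = 1.011

Compute the Gram sums: Σwᵢ·t·t = 184, Σwᵢ·t = 16, Σwᵢ·1 = 9.
Moment sums: Σwᵢ·t·v = 184, Σwᵢ·v = 15.
Determinant 184·9 − 16² = 1400.
β₁ = (184·9 − 16·15)/1400 = 177/175; β₀ = (184·15 − 16·184)/1400 = -23/175.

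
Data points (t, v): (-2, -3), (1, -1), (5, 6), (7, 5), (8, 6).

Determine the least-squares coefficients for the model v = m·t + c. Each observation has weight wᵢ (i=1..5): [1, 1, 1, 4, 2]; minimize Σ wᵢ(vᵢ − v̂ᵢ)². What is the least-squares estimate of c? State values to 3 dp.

c = -1.102

The normal equations are: 354·m + 48·c = 271;  48·m + 9·c = 34.
(Σwᵢ·t·t = 354, Σwᵢ·t = 48, Σwᵢ·1 = 9, Σwᵢ·t·v = 271, Σwᵢ·v = 34.)
Δ = 354·9 − 48² = 882.
m = (271·9 − 48·34)/882 = 269/294; c = (354·34 − 48·271)/882 = -54/49.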